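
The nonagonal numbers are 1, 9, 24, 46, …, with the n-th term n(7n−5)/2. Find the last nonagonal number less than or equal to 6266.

Solve n(7n−5)/2 ≤ 6266 for integer n.
n = 42 gives 6069 ≤ 6266, while n = 43 gives 6364 > 6266; so the answer is 6069.

6069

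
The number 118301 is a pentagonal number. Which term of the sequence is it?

281

Set n(3n−1)/2 = 118301, giving 3n² − n − 236602 = 0.
The discriminant is 1 + 24·118301 = 2839225, and √2839225 = 1685.
So n = (1 + 1685) / 6 = 1686/6 = 281.
Check: 281·(3·281 − 1)/2 = 118301. ✓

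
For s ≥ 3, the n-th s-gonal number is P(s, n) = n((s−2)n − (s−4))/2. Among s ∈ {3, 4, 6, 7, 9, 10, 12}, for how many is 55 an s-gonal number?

s = 3: P(3, 10) = 55. ✓
s = 4: P(4, 7) = 49 and P(4, 8) = 64; 55 is not s-gonal.
s = 6: P(6, 5) = 45 and P(6, 6) = 66; 55 is not s-gonal.
s = 7: P(7, 5) = 55. ✓
s = 9: P(9, 4) = 46 and P(9, 5) = 75; 55 is not s-gonal.
s = 10: P(10, 4) = 52 and P(10, 5) = 85; 55 is not s-gonal.
s = 12: P(12, 3) = 33 and P(12, 4) = 64; 55 is not s-gonal.
Hits: s ∈ {3, 7} → 2.

2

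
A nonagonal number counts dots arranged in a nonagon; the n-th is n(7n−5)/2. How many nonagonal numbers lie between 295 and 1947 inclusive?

The n-th nonagonal number is n(7n−5)/2.
Smallest index with value ≥ 295: n = 10 (giving 325).
Largest index with value ≤ 1947: n = 23 (giving 1794).
Indices 10 through 23: 14 terms.

14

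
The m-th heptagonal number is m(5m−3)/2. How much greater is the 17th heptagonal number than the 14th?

228

17·(5·17 − 3)/2 = 697 and 14·(5·14 − 3)/2 = 469.
Difference: 697 − 469 = 228.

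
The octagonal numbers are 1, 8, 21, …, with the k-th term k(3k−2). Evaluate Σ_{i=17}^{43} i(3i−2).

Σ i(3i−2) = 3Σi² − 2Σi over i = 17..43.
Σi = 946 − 136 = 810 and Σi² = 27434 − 1496 = 25938.
3·25938 − 2·810 = 76194.

76194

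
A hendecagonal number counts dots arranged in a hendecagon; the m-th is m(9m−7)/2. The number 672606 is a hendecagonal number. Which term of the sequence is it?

Set n(9n−7)/2 = 672606, giving 9n² − 7n − 1345212 = 0.
The discriminant is 49 + 72·672606 = 48427681, and √48427681 = 6959.
So n = (7 + 6959) / 18 = 6966/18 = 387.

387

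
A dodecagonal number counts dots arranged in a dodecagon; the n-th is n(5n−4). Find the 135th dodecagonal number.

90585

The 135th dodecagonal number is n(5n−4) with n = 135.
135·(5·135 − 4) = 135·671 = 90585.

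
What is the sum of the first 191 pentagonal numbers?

Σ i(3i−1)/2 = (3Σi² − Σi) / 2 over i = 1..191.
Σi = 18336 and Σi² = 2340896.
(3·2340896 − 1·18336) / 2 = 7004352/2 = 3502176.

3502176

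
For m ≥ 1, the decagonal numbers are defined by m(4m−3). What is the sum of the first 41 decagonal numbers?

Σ i(4i−3) = 4Σi² − 3Σi over i = 1..41.
Σi = 861 and Σi² = 23821.
4·23821 − 3·861 = 92701.

92701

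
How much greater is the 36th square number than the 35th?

n² − (n−1)² = 2n − 1, so 36² − 35² = 2·36 − 1 = 71.

71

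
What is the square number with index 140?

19600

The 140th square number is n² with n = 140.
140² = 19600.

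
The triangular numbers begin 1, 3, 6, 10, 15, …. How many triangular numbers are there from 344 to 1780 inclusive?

34

The n-th triangular number is n(n+1)/2.
Smallest index with value ≥ 344: n = 26 (giving 351).
Largest index with value ≤ 1780: n = 59 (giving 1770).
Indices 26 through 59: 34 terms.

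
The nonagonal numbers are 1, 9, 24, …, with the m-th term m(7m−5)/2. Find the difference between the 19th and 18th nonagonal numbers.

Consecutive nonagonal numbers differ by 7n − 6: here 7·19 − 6 = 127.

127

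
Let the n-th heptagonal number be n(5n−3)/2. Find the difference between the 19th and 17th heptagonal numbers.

19·(5·19 − 3)/2 = 874 and 17·(5·17 − 3)/2 = 697.
Difference: 874 − 697 = 177.

177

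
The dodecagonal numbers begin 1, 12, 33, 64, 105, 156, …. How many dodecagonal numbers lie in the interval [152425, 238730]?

44

The n-th dodecagonal number is n(5n−4).
Smallest index with value ≥ 152425: n = 175 (giving 152425).
Largest index with value ≤ 238730: n = 218 (giving 236748).
Indices 175 through 218: 44 terms.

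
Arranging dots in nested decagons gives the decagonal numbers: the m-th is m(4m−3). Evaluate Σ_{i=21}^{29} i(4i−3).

22065

Σ i(4i−3) = 4Σi² − 3Σi over i = 21..29.
Σi = 435 − 210 = 225 and Σi² = 8555 − 2870 = 5685.
4·5685 − 3·225 = 22065.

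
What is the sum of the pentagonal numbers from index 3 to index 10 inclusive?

Σ i(3i−1)/2 = (3Σi² − Σi) / 2 over i = 3..10.
Σi = 55 − 3 = 52 and Σi² = 385 − 5 = 380.
(3·380 − 1·52) / 2 = 1088/2 = 544.

544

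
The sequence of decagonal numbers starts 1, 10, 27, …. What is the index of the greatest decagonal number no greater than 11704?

54

Solve n(4n−3) ≤ 11704 for integer n.
n = 54 gives 11502 ≤ 11704, while n = 55 gives 11935 > 11704; so the answer is index 54.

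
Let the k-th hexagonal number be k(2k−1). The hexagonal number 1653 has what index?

29

Set n(2n−1) = 1653, giving 2n² − n − 1653 = 0.
So n = (1 + 115) / 4 = 116/4 = 29.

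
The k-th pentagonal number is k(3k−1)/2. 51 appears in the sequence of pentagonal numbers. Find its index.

Set n(3n−1)/2 = 51, giving 3n² − n − 102 = 0.
So n = (1 + 35) / 6 = 36/6 = 6.
Check: 6·(3·6 − 1)/2 = 51. ✓

6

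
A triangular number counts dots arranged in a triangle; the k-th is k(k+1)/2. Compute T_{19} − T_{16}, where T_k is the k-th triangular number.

54

19·20/2 = 190 and 16·17/2 = 136.
Difference: 190 − 136 = 54.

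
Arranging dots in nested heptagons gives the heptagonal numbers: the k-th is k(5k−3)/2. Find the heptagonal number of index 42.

42·(5·42 − 3)/2 = 42·207/2 = 4347.

4347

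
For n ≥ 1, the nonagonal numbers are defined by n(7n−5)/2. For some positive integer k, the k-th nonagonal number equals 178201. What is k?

Set n(7n−5)/2 = 178201, giving 7n² − 5n − 356402 = 0.
The discriminant is 25 + 56·178201 = 9979281, and √9979281 = 3159.
So n = (5 + 3159) / 14 = 3164/14 = 226.
Check: 226·(7·226 − 5)/2 = 178201. ✓

226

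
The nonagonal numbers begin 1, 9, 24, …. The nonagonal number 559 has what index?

Set n(7n−5)/2 = 559, giving 7n² − 5n − 1118 = 0.
The discriminant is 25 + 56·559 = 31329, and √31329 = 177.
So n = (5 + 177) / 14 = 182/14 = 13.
Check: 13·(7·13 − 5)/2 = 559. ✓

13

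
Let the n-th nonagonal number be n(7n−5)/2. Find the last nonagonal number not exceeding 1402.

Solve n(7n−5)/2 ≤ 1402 for integer n.
n = 20 gives 1350 ≤ 1402, while n = 21 gives 1491 > 1402; so the answer is 1350.

1350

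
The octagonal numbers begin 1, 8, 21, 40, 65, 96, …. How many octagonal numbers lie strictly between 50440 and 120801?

The n-th octagonal number is n(3n−2).
Smallest index with value > 50440: n = 131 (giving 51221).
Largest index with value < 120801: n = 200 (giving 119600).
Indices 131 through 200: 70 terms.

70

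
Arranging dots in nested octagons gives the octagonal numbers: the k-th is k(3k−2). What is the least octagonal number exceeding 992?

Solve n(3n−2) > 992 for integer n.
The largest n with value ≤ 992 is 18 (since 936 ≤ 992 < 1045), so the first above is n = 19, value 1045.

1045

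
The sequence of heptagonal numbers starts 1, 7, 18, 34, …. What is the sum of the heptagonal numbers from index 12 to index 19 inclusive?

4724

Σ i(5i−3)/2 = (5Σi² − 3Σi) / 2 over i = 12..19.
Σi = 190 − 66 = 124 and Σi² = 2470 − 506 = 1964.
(5·1964 − 3·124) / 2 = 9448/2 = 4724.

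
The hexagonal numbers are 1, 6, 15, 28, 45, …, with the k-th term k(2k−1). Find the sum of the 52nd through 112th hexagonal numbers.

853146

Σ i(2i−1) = 2Σi² − Σi over i = 52..112.
Σi = 6328 − 1326 = 5002 and Σi² = 474600 − 45526 = 429074.
2·429074 − 1·5002 = 853146.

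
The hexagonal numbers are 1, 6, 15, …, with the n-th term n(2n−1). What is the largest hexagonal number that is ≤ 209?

Solve n(2n−1) ≤ 209 for integer n.
n = 10 gives 190 ≤ 209, while n = 11 gives 231 > 209; so the answer is 190.

190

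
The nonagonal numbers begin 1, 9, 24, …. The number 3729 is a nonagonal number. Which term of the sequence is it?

Set n(7n−5)/2 = 3729, giving 7n² − 5n − 7458 = 0.
The discriminant is 25 + 56·3729 = 208849, and √208849 = 457.
So n = (5 + 457) / 14 = 462/14 = 33.

33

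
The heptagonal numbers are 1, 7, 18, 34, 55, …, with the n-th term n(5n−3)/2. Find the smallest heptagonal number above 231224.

232105

Solve n(5n−3)/2 > 231224 for integer n.
The largest n with value ≤ 231224 is 304 (since 230584 ≤ 231224 < 232105), so the first above is n = 305, value 232105.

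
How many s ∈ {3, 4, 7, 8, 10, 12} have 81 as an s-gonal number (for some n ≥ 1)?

s = 3: P(3, 12) = 78 and P(3, 13) = 91; 81 is not s-gonal.
s = 4: P(4, 9) = 81. ✓
s = 7: P(7, 6) = 81. ✓
s = 8: P(8, 5) = 65 and P(8, 6) = 96; 81 is not s-gonal.
s = 10: P(10, 4) = 52 and P(10, 5) = 85; 81 is not s-gonal.
s = 12: P(12, 4) = 64 and P(12, 5) = 105; 81 is not s-gonal.
Hits: s ∈ {4, 7} → 2.

2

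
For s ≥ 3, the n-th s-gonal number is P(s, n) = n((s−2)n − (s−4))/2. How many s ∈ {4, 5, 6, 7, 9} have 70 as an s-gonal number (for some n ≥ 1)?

1

s = 4: P(4, 8) = 64 and P(4, 9) = 81; 70 is not s-gonal.
s = 5: P(5, 7) = 70. ✓
s = 6: P(6, 6) = 66 and P(6, 7) = 91; 70 is not s-gonal.
s = 7: P(7, 5) = 55 and P(7, 6) = 81; 70 is not s-gonal.
s = 9: P(9, 4) = 46 and P(9, 5) = 75; 70 is not s-gonal.
Hits: s ∈ {5} → 1.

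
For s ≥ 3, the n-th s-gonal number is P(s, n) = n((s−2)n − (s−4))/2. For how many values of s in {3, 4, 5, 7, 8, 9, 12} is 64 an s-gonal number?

s = 3: P(3, 10) = 55 and P(3, 11) = 66; 64 is not s-gonal.
s = 4: P(4, 8) = 64. ✓
s = 5: P(5, 6) = 51 and P(5, 7) = 70; 64 is not s-gonal.
s = 7: P(7, 5) = 55 and P(7, 6) = 81; 64 is not s-gonal.
s = 8: P(8, 4) = 40 and P(8, 5) = 65; 64 is not s-gonal.
s = 9: P(9, 4) = 46 and P(9, 5) = 75; 64 is not s-gonal.
s = 12: P(12, 4) = 64. ✓
Hits: s ∈ {4, 12} → 2.

2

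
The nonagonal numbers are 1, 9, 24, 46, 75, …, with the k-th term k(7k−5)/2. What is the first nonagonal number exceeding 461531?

Solve n(7n−5)/2 > 461531 for integer n.
The largest n with value ≤ 461531 is 363 (since 460284 ≤ 461531 < 462826), so the first above is n = 364, value 462826.

462826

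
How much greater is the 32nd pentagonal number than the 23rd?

32·(3·32 − 1)/2 = 1520 and 23·(3·23 − 1)/2 = 782.
Difference: 1520 − 782 = 738.

738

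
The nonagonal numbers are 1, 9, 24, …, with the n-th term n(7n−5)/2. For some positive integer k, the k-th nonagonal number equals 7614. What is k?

47

Set n(7n−5)/2 = 7614, giving 7n² − 5n − 15228 = 0.
So n = (5 + 653) / 14 = 658/14 = 47.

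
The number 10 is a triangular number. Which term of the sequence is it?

Set n(n+1)/2 = 10, giving n² + n − 20 = 0.
So n = (-1 + 9) / 2 = 8/2 = 4.
Check: 4·5/2 = 10. ✓

4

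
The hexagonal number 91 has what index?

7

Set n(2n−1) = 91, giving 2n² − n − 91 = 0.
The discriminant is 1 + 8·91 = 729, and √729 = 27.
So n = (1 + 27) / 4 = 28/4 = 7.
Check: 7·(2·7 − 1) = 91. ✓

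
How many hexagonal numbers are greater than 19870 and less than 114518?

140

The n-th hexagonal number is n(2n−1).
Smallest index with value > 19870: n = 100 (giving 19900).
Largest index with value < 114518: n = 239 (giving 114003).
Indices 100 through 239: 140 terms.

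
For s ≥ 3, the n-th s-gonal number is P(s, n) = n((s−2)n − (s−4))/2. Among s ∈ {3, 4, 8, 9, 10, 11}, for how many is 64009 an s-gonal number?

s = 3: P(3, 357) = 63903 and P(3, 358) = 64261; 64009 is not s-gonal.
s = 4: P(4, 253) = 64009. ✓
s = 8: P(8, 146) = 63656 and P(8, 147) = 64533; 64009 is not s-gonal.
s = 9: P(9, 135) = 63450 and P(9, 136) = 64396; 64009 is not s-gonal.
s = 10: P(10, 126) = 63126 and P(10, 127) = 64135; 64009 is not s-gonal.
s = 11: P(11, 119) = 63308 and P(11, 120) = 64380; 64009 is not s-gonal.
Hits: s ∈ {4} → 1.

1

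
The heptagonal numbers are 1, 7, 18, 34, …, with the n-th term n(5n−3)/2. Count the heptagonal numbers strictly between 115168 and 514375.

The n-th heptagonal number is n(5n−3)/2.
Smallest index with value > 115168: n = 215 (giving 115240).
Largest index with value < 514375: n = 453 (giving 512343).
Indices 215 through 453: 239 terms.

239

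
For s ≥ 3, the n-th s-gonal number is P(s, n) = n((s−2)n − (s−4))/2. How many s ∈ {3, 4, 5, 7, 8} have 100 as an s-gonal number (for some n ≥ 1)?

s = 3: P(3, 13) = 91 and P(3, 14) = 105; 100 is not s-gonal.
s = 4: P(4, 10) = 100. ✓
s = 5: P(5, 8) = 92 and P(5, 9) = 117; 100 is not s-gonal.
s = 7: P(7, 6) = 81 and P(7, 7) = 112; 100 is not s-gonal.
s = 8: P(8, 6) = 96 and P(8, 7) = 133; 100 is not s-gonal.
Hits: s ∈ {4} → 1.

1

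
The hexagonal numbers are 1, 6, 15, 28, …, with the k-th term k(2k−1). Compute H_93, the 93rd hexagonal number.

The 93rd hexagonal number is n(2n−1) with n = 93.
93·(2·93 − 1) = 93·185 = 17205.

17205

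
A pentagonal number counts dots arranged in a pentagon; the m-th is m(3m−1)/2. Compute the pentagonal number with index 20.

590

20·(3·20 − 1)/2 = 20·59/2 = 590.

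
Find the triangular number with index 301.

45451

The 301st triangular number is n(n+1)/2 with n = 301.
301·302/2 = 90902/2 = 45451.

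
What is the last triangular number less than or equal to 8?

Solve n(n+1)/2 ≤ 8 for integer n.
n = 3 gives 6 ≤ 8, while n = 4 gives 10 > 8; so the answer is 6.

6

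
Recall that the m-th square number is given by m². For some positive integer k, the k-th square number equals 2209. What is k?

We need n² = 2209, so n = √2209 = 47.

47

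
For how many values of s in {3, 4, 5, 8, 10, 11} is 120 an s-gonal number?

1

s = 3: P(3, 15) = 120. ✓
s = 4: P(4, 10) = 100 and P(4, 11) = 121; 120 is not s-gonal.
s = 5: P(5, 9) = 117 and P(5, 10) = 145; 120 is not s-gonal.
s = 8: P(8, 6) = 96 and P(8, 7) = 133; 120 is not s-gonal.
s = 10: P(10, 5) = 85 and P(10, 6) = 126; 120 is not s-gonal.
s = 11: P(11, 5) = 95 and P(11, 6) = 141; 120 is not s-gonal.
Hits: s ∈ {3} → 1.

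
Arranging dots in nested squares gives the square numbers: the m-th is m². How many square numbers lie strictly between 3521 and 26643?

104

The n-th square number is n².
Smallest index with value > 3521: n = 60 (giving 3600).
Largest index with value < 26643: n = 163 (giving 26569).
Indices 60 through 163: 104 terms.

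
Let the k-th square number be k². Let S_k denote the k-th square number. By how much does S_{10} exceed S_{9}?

n² − (n−1)² = 2n − 1, so 10² − 9² = 2·10 − 1 = 19.

19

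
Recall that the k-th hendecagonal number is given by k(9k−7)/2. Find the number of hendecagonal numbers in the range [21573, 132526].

103

The n-th hendecagonal number is n(9n−7)/2.
Smallest index with value ≥ 21573: n = 70 (giving 21805).
Largest index with value ≤ 132526: n = 172 (giving 132526).
Indices 70 through 172: 103 terms.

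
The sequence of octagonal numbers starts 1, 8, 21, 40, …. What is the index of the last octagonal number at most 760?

16

Solve n(3n−2) ≤ 760 for integer n.
n = 16 gives 736 ≤ 760, while n = 17 gives 833 > 760; so the answer is index 16.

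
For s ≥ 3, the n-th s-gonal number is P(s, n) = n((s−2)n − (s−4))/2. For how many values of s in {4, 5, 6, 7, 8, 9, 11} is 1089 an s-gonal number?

s = 4: P(4, 33) = 1089. ✓
s = 5: P(5, 27) = 1080 and P(5, 28) = 1162; 1089 is not s-gonal.
s = 6: P(6, 23) = 1035 and P(6, 24) = 1128; 1089 is not s-gonal.
s = 7: P(7, 21) = 1071 and P(7, 22) = 1177; 1089 is not s-gonal.
s = 8: P(8, 19) = 1045 and P(8, 20) = 1160; 1089 is not s-gonal.
s = 9: P(9, 18) = 1089. ✓
s = 11: P(11, 15) = 960 and P(11, 16) = 1096; 1089 is not s-gonal.
Hits: s ∈ {4, 9} → 2.

2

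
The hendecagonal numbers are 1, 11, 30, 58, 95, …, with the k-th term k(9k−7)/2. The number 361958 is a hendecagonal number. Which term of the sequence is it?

284

Set n(9n−7)/2 = 361958, giving 9n² − 7n − 723916 = 0.
The discriminant is 49 + 72·361958 = 26061025, and √26061025 = 5105.
So n = (7 + 5105) / 18 = 5112/18 = 284.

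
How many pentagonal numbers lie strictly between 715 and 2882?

21

The n-th pentagonal number is n(3n−1)/2.
Smallest index with value > 715: n = 23 (giving 782).
Largest index with value < 2882: n = 43 (giving 2752).
Indices 23 through 43: 21 terms.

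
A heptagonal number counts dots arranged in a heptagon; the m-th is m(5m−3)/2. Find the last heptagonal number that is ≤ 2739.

2673

Solve n(5n−3)/2 ≤ 2739 for integer n.
n = 33 gives 2673 ≤ 2739, while n = 34 gives 2839 > 2739; so the answer is 2673.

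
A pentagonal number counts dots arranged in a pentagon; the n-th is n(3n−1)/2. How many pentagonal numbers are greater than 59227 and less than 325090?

267

The n-th pentagonal number is n(3n−1)/2.
Smallest index with value > 59227: n = 199 (giving 59302).
Largest index with value < 325090: n = 465 (giving 324105).
Indices 199 through 465: 267 terms.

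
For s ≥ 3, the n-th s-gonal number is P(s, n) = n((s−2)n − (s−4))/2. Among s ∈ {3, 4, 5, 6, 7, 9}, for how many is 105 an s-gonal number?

s = 3: P(3, 14) = 105. ✓
s = 4: P(4, 10) = 100 and P(4, 11) = 121; 105 is not s-gonal.
s = 5: P(5, 8) = 92 and P(5, 9) = 117; 105 is not s-gonal.
s = 6: P(6, 7) = 91 and P(6, 8) = 120; 105 is not s-gonal.
s = 7: P(7, 6) = 81 and P(7, 7) = 112; 105 is not s-gonal.
s = 9: P(9, 5) = 75 and P(9, 6) = 111; 105 is not s-gonal.
Hits: s ∈ {3} → 1.

1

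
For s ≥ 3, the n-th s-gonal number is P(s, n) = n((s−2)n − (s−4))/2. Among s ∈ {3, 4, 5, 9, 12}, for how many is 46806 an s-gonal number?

1

s = 3: P(3, 305) = 46665 and P(3, 306) = 46971; 46806 is not s-gonal.
s = 4: P(4, 216) = 46656 and P(4, 217) = 47089; 46806 is not s-gonal.
s = 5: P(5, 176) = 46376 and P(5, 177) = 46905; 46806 is not s-gonal.
s = 9: P(9, 116) = 46806. ✓
s = 12: P(12, 97) = 46657 and P(12, 98) = 47628; 46806 is not s-gonal.
Hits: s ∈ {9} → 1.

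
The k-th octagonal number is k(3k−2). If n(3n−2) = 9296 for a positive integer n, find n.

Set n(3n−2) = 9296, giving 3n² − 2n − 9296 = 0.
So n = (2 + 334) / 6 = 336/6 = 56.
Check: 56·(3·56 − 2) = 9296. ✓

56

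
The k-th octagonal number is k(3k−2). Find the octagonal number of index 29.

29·(3·29 − 2) = 29·85 = 2465.

2465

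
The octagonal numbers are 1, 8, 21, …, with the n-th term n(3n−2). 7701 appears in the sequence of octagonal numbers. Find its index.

51

Set n(3n−2) = 7701, giving 3n² − 2n − 7701 = 0.
The discriminant is 4 + 12·7701 = 92416, and √92416 = 304.
So n = (2 + 304) / 6 = 306/6 = 51.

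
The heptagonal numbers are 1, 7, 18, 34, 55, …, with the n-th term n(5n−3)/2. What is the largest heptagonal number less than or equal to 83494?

Solve n(5n−3)/2 ≤ 83494 for integer n.
n = 183 gives 83448 ≤ 83494, while n = 184 gives 84364 > 83494; so the answer is 83448.

83448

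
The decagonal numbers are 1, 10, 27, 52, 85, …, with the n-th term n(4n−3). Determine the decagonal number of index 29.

3277

The 29th decagonal number is n(4n−3) with n = 29.
29·(4·29 − 3) = 29·113 = 3277.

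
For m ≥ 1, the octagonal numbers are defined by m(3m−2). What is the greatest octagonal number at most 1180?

Solve n(3n−2) ≤ 1180 for integer n.
n = 20 gives 1160 ≤ 1180, while n = 21 gives 1281 > 1180; so the answer is 1160.

1160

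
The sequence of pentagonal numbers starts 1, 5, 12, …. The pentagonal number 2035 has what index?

37

Set n(3n−1)/2 = 2035, giving 3n² − n − 4070 = 0.
So n = (1 + 221) / 6 = 222/6 = 37.
Check: 37·(3·37 − 1)/2 = 2035. ✓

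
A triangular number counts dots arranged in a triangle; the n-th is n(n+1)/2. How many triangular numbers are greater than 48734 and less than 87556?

106

The n-th triangular number is n(n+1)/2.
Smallest index with value > 48734: n = 312 (giving 48828).
Largest index with value < 87556: n = 417 (giving 87153).
Indices 312 through 417: 106 terms.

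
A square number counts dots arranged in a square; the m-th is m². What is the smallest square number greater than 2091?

Solve n² > 2091 for integer n.
The largest n with value ≤ 2091 is 45 (since 2025 ≤ 2091 < 2116), so the first above is n = 46, value 2116.

2116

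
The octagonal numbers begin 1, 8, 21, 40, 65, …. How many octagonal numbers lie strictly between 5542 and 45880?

The n-th octagonal number is n(3n−2).
Smallest index with value > 5542: n = 44 (giving 5720).
Largest index with value < 45880: n = 123 (giving 45141).
Indices 44 through 123: 80 terms.

80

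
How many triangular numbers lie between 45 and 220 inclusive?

The n-th triangular number is n(n+1)/2.
Smallest index with value ≥ 45: n = 9 (giving 45).
Largest index with value ≤ 220: n = 20 (giving 210).
Indices 9 through 20: 12 terms.

12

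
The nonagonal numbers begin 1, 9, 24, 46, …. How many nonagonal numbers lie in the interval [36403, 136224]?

The n-th nonagonal number is n(7n−5)/2.
Smallest index with value ≥ 36403: n = 103 (giving 36874).
Largest index with value ≤ 136224: n = 197 (giving 135339).
Indices 103 through 197: 95 terms.

95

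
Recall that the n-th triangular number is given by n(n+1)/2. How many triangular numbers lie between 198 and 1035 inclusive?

The n-th triangular number is n(n+1)/2.
Smallest index with value ≥ 198: n = 20 (giving 210).
Largest index with value ≤ 1035: n = 45 (giving 1035).
Indices 20 through 45: 26 terms.

26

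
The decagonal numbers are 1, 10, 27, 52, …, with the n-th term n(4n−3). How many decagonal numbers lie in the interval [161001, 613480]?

The n-th decagonal number is n(4n−3).
Smallest index with value ≥ 161001: n = 201 (giving 161001).
Largest index with value ≤ 613480: n = 392 (giving 613480).
Indices 201 through 392: 192 terms.

192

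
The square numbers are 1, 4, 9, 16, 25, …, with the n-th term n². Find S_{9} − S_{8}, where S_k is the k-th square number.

17

n² − (n−1)² = 2n − 1, so 9² − 8² = 2·9 − 1 = 17.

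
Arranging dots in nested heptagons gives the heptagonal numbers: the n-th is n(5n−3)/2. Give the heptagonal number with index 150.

56025

The 150th heptagonal number is n(5n−3)/2 with n = 150.
150·(5·150 − 3)/2 = 150·747/2 = 56025.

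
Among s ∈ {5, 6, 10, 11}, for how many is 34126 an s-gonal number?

s = 5: P(5, 151) = 34126. ✓
s = 6: P(6, 130) = 33670 and P(6, 131) = 34191; 34126 is not s-gonal.
s = 10: P(10, 92) = 33580 and P(10, 93) = 34317; 34126 is not s-gonal.
s = 11: P(11, 87) = 33756 and P(11, 88) = 34540; 34126 is not s-gonal.
Hits: s ∈ {5} → 1.

1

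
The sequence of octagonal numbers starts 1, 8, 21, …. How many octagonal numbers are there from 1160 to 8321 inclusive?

The n-th octagonal number is n(3n−2).
Smallest index with value ≥ 1160: n = 20 (giving 1160).
Largest index with value ≤ 8321: n = 53 (giving 8321).
Indices 20 through 53: 34 terms.

34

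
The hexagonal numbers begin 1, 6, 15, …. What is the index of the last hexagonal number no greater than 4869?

Solve n(2n−1) ≤ 4869 for integer n.
n = 49 gives 4753 ≤ 4869, while n = 50 gives 4950 > 4869; so the answer is index 49.

49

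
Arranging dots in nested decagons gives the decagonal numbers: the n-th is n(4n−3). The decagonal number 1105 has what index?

17

Set n(4n−3) = 1105, giving 4n² − 3n − 1105 = 0.
So n = (3 + 133) / 8 = 136/8 = 17.
Check: 17·(4·17 − 3) = 1105. ✓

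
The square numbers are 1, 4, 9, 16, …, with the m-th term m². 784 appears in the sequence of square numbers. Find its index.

We need n² = 784, so n = √784 = 28.

28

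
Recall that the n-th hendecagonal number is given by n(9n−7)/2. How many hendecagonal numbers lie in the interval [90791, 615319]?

228

The n-th hendecagonal number is n(9n−7)/2.
Smallest index with value ≥ 90791: n = 143 (giving 91520).
Largest index with value ≤ 615319: n = 370 (giving 614755).
Indices 143 through 370: 228 terms.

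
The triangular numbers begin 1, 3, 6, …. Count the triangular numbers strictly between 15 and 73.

6

The n-th triangular number is n(n+1)/2.
Smallest index with value > 15: n = 6 (giving 21).
Largest index with value < 73: n = 11 (giving 66).
Indices 6 through 11: 6 terms.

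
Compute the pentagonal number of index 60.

60·(3·60 − 1)/2 = 60·179/2 = 5370.

5370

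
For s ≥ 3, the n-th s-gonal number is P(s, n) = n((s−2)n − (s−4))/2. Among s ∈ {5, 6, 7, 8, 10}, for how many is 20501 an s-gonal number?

1

s = 5: P(5, 117) = 20475 and P(5, 118) = 20827; 20501 is not s-gonal.
s = 6: P(6, 101) = 20301 and P(6, 102) = 20706; 20501 is not s-gonal.
s = 7: P(7, 90) = 20115 and P(7, 91) = 20566; 20501 is not s-gonal.
s = 8: P(8, 83) = 20501. ✓
s = 10: P(10, 71) = 19951 and P(10, 72) = 20520; 20501 is not s-gonal.
Hits: s ∈ {8} → 1.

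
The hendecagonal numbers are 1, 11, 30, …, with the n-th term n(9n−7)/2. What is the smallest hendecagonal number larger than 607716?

608120

Solve n(9n−7)/2 > 607716 for integer n.
The largest n with value ≤ 607716 is 367 (since 604816 ≤ 607716 < 608120), so the first above is n = 368, value 608120.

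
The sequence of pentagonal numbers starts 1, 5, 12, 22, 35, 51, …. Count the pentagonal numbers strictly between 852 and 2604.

The n-th pentagonal number is n(3n−1)/2.
Smallest index with value > 852: n = 25 (giving 925).
Largest index with value < 2604: n = 41 (giving 2501).
Indices 25 through 41: 17 terms.

17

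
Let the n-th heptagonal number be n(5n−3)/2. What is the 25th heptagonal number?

25·(5·25 − 3)/2 = 25·122/2 = 25·61 = 1525.

1525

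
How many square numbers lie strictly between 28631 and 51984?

58

The n-th square number is n².
Smallest index with value > 28631: n = 170 (giving 28900).
Largest index with value < 51984: n = 227 (giving 51529).
Indices 170 through 227: 58 terms.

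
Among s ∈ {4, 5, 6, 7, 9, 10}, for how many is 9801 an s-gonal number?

s = 4: P(4, 99) = 9801. ✓
s = 5: P(5, 81) = 9801. ✓
s = 6: P(6, 70) = 9730 and P(6, 71) = 10011; 9801 is not s-gonal.
s = 7: P(7, 62) = 9517 and P(7, 63) = 9828; 9801 is not s-gonal.
s = 9: P(9, 53) = 9699 and P(9, 54) = 10071; 9801 is not s-gonal.
s = 10: P(10, 49) = 9457 and P(10, 50) = 9850; 9801 is not s-gonal.
Hits: s ∈ {4, 5} → 2.

2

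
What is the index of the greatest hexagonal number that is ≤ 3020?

Solve n(2n−1) ≤ 3020 for integer n.
n = 39 gives 3003 ≤ 3020, while n = 40 gives 3160 > 3020; so the answer is index 39.

39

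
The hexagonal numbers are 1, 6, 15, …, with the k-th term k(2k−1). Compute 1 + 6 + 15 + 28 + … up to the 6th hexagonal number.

Σ i(2i−1) = 2Σi² − Σi over i = 1..6.
Σi = 21 and Σi² = 91.
2·91 − 1·21 = 161.

161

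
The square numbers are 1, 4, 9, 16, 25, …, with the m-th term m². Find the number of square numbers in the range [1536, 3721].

22

The n-th square number is n².
Smallest index with value ≥ 1536: n = 40 (giving 1600).
Largest index with value ≤ 3721: n = 61 (giving 3721).
Indices 40 through 61: 22 terms.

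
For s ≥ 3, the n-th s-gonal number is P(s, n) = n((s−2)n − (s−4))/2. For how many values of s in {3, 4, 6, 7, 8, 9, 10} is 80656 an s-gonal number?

s = 3: P(3, 401) = 80601 and P(3, 402) = 81003; 80656 is not s-gonal.
s = 4: P(4, 284) = 80656. ✓
s = 6: P(6, 201) = 80601 and P(6, 202) = 81406; 80656 is not s-gonal.
s = 7: P(7, 179) = 79834 and P(7, 180) = 80730; 80656 is not s-gonal.
s = 8: P(8, 164) = 80360 and P(8, 165) = 81345; 80656 is not s-gonal.
s = 9: P(9, 152) = 80484 and P(9, 153) = 81549; 80656 is not s-gonal.
s = 10: P(10, 142) = 80230 and P(10, 143) = 81367; 80656 is not s-gonal.
Hits: s ∈ {4} → 1.

1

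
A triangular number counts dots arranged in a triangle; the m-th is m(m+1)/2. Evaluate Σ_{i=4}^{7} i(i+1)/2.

Σ i(i+1)/2 = (Σi² + Σi) / 2 over i = 4..7.
Σi = 28 − 6 = 22 and Σi² = 140 − 14 = 126.
(1·126 + 1·22) / 2 = 148/2 = 74.

74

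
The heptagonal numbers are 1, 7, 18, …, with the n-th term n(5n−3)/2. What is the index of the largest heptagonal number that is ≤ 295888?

344

Solve n(5n−3)/2 ≤ 295888 for integer n.
n = 344 gives 295324 ≤ 295888, while n = 345 gives 297045 > 295888; so the answer is index 344.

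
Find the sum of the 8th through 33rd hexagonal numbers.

Σ i(2i−1) = 2Σi² − Σi over i = 8..33.
Σi = 561 − 28 = 533 and Σi² = 12529 − 140 = 12389.
2·12389 − 1·533 = 24245.

24245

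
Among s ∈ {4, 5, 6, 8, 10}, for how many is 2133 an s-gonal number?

1

s = 4: P(4, 46) = 2116 and P(4, 47) = 2209; 2133 is not s-gonal.
s = 5: P(5, 37) = 2035 and P(5, 38) = 2147; 2133 is not s-gonal.
s = 6: P(6, 32) = 2016 and P(6, 33) = 2145; 2133 is not s-gonal.
s = 8: P(8, 27) = 2133. ✓
s = 10: P(10, 23) = 2047 and P(10, 24) = 2232; 2133 is not s-gonal.
Hits: s ∈ {8} → 1.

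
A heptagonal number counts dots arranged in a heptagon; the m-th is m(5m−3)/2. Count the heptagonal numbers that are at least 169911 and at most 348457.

113

The n-th heptagonal number is n(5n−3)/2.
Smallest index with value ≥ 169911: n = 261 (giving 169911).
Largest index with value ≤ 348457: n = 373 (giving 347263).
Indices 261 through 373: 113 terms.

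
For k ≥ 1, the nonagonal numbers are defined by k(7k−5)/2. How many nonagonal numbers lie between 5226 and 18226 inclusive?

The n-th nonagonal number is n(7n−5)/2.
Smallest index with value ≥ 5226: n = 39 (giving 5226).
Largest index with value ≤ 18226: n = 72 (giving 17964).
Indices 39 through 72: 34 terms.

34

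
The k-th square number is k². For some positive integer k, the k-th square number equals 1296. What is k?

36

We need n² = 1296, so n = √1296 = 36.
Check: 36² = 1296. ✓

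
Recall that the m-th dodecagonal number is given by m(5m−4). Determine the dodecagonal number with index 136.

91936

The 136th dodecagonal number is n(5n−4) with n = 136.
136·(5·136 − 4) = 136·676 = 91936.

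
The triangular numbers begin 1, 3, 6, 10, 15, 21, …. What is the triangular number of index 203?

20706

203·204/2 = 41412/2 = 20706.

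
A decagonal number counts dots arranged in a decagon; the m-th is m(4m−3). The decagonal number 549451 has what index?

371

Set n(4n−3) = 549451, giving 4n² − 3n − 549451 = 0.
The discriminant is 9 + 16·549451 = 8791225, and √8791225 = 2965.
So n = (3 + 2965) / 8 = 2968/8 = 371.
Check: 371·(4·371 − 3) = 549451. ✓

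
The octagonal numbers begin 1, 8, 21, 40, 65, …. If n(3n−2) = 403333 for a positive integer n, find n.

367

Set n(3n−2) = 403333, giving 3n² − 2n − 403333 = 0.
The discriminant is 4 + 12·403333 = 4840000, and √4840000 = 2200.
So n = (2 + 2200) / 6 = 2202/6 = 367.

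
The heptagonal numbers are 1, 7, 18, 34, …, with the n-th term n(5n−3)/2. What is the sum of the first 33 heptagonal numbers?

Σ i(5i−3)/2 = (5Σi² − 3Σi) / 2 over i = 1..33.
Σi = 561 and Σi² = 12529.
(5·12529 − 3·561) / 2 = 60962/2 = 30481.

30481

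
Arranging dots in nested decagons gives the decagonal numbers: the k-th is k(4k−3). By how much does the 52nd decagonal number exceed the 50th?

52·(4·52 − 3) = 10660 and 50·(4·50 − 3) = 9850.
Difference: 10660 − 9850 = 810.

810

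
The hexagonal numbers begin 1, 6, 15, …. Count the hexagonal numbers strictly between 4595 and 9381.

20

The n-th hexagonal number is n(2n−1).
Smallest index with value > 4595: n = 49 (giving 4753).
Largest index with value < 9381: n = 68 (giving 9180).
Indices 49 through 68: 20 terms.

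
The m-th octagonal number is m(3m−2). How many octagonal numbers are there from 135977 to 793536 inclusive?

301

The n-th octagonal number is n(3n−2).
Smallest index with value ≥ 135977: n = 214 (giving 136960).
Largest index with value ≤ 793536: n = 514 (giving 791560).
Indices 214 through 514: 301 terms.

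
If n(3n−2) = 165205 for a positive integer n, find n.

Set n(3n−2) = 165205, giving 3n² − 2n − 165205 = 0.
The discriminant is 4 + 12·165205 = 1982464, and √1982464 = 1408.
So n = (2 + 1408) / 6 = 1410/6 = 235.

235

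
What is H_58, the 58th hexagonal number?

58·(2·58 − 1) = 58·115 = 6670.

6670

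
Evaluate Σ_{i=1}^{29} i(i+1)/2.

Σ i(i+1)/2 = (Σi² + Σi) / 2 over i = 1..29.
Σi = 435 and Σi² = 8555.
(1·8555 + 1·435) / 2 = 8990/2 = 4495.

4495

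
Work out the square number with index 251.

63001

251² = 63001.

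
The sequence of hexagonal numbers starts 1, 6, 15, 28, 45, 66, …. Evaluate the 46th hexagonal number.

4186

The 46th hexagonal number is n(2n−1) with n = 46.
46·(2·46 − 1) = 46·91 = 4186.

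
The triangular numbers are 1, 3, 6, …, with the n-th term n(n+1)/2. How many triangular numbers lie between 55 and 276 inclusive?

The n-th triangular number is n(n+1)/2.
Smallest index with value ≥ 55: n = 10 (giving 55).
Largest index with value ≤ 276: n = 23 (giving 276).
Indices 10 through 23: 14 terms.

14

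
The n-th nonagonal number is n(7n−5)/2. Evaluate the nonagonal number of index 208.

150904

The 208th nonagonal number is n(7n−5)/2 with n = 208.
208·(7·208 − 5)/2 = 208·1451/2 = 150904.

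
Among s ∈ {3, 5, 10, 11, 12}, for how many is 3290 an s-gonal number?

1

s = 3: P(3, 80) = 3240 and P(3, 81) = 3321; 3290 is not s-gonal.
s = 5: P(5, 47) = 3290. ✓
s = 10: P(10, 29) = 3277 and P(10, 30) = 3510; 3290 is not s-gonal.
s = 11: P(11, 27) = 3186 and P(11, 28) = 3430; 3290 is not s-gonal.
s = 12: P(12, 26) = 3276 and P(12, 27) = 3537; 3290 is not s-gonal.
Hits: s ∈ {5} → 1.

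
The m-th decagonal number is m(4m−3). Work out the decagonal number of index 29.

The 29th decagonal number is n(4n−3) with n = 29.
29·(4·29 − 3) = 29·113 = 3277.

3277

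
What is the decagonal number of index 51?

10251

51·(4·51 − 3) = 51·201 = 10251.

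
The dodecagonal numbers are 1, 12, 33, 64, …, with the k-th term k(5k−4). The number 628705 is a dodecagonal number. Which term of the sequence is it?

355

Set n(5n−4) = 628705, giving 5n² − 4n − 628705 = 0.
The discriminant is 16 + 20·628705 = 12574116, and √12574116 = 3546.
So n = (4 + 3546) / 10 = 3550/10 = 355.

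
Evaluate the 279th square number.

The 279th square number is n² with n = 279.
279² = 77841.

77841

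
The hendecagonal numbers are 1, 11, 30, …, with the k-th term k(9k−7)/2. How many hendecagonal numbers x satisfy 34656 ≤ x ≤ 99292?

The n-th hendecagonal number is n(9n−7)/2.
Smallest index with value ≥ 34656: n = 89 (giving 35333).
Largest index with value ≤ 99292: n = 148 (giving 98050).
Indices 89 through 148: 60 terms.

60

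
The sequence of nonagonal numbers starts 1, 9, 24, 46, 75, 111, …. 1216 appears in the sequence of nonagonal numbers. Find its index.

Set n(7n−5)/2 = 1216, giving 7n² − 5n − 2432 = 0.
The discriminant is 25 + 56·1216 = 68121, and √68121 = 261.
So n = (5 + 261) / 14 = 266/14 = 19.

19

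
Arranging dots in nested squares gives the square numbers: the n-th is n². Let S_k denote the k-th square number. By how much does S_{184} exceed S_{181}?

1095

184² = 33856 and 181² = 32761.
Difference: 33856 − 32761 = 1095.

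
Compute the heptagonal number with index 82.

The 82nd heptagonal number is n(5n−3)/2 with n = 82.
82·(5·82 − 3)/2 = 82·407/2 = 16687.

16687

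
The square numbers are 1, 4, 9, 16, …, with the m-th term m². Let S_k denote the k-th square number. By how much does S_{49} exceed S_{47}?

49² = 2401 and 47² = 2209.
Difference: 2401 − 2209 = 192.

192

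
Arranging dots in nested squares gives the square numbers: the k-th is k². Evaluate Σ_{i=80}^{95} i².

Σ_{i=80}^{95} i² = 290320 − 167480 = 122840.

122840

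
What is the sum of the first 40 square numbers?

Σ_{i=1}^{40} i² = 40·41·81/6 = 22140.

22140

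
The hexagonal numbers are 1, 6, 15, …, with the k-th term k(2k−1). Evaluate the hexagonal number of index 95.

95·(2·95 − 1) = 95·189 = 17955.

17955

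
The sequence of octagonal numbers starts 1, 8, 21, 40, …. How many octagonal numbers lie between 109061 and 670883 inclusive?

The n-th octagonal number is n(3n−2).
Smallest index with value ≥ 109061: n = 191 (giving 109061).
Largest index with value ≤ 670883: n = 473 (giving 670241).
Indices 191 through 473: 283 terms.

283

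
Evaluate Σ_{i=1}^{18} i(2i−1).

4047

Σ i(2i−1) = 2Σi² − Σi over i = 1..18.
Σi = 171 and Σi² = 2109.
2·2109 − 1·171 = 4047.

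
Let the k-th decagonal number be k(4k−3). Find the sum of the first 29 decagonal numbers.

32915

Σ i(4i−3) = 4Σi² − 3Σi over i = 1..29.
Σi = 435 and Σi² = 8555.
4·8555 − 3·435 = 32915.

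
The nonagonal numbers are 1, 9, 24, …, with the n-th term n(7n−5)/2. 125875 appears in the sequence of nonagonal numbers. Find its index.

Set n(7n−5)/2 = 125875, giving 7n² − 5n − 251750 = 0.
The discriminant is 25 + 56·125875 = 7049025, and √7049025 = 2655.
So n = (5 + 2655) / 14 = 2660/14 = 190.
Check: 190·(7·190 − 5)/2 = 125875. ✓

190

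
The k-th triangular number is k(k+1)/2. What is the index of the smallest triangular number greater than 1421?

Solve n(n+1)/2 > 1421 for integer n.
The largest n with value ≤ 1421 is 52 (since 1378 ≤ 1421 < 1431), so the first above is n = 53, value 1431.

53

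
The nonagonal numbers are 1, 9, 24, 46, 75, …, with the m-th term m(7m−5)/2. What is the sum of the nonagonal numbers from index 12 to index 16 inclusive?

Σ i(7i−5)/2 = (7Σi² − 5Σi) / 2 over i = 12..16.
Σi = 136 − 66 = 70 and Σi² = 1496 − 506 = 990.
(7·990 − 5·70) / 2 = 6580/2 = 3290.

3290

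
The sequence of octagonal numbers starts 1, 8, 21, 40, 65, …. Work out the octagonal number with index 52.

52·(3·52 − 2) = 52·154 = 8008.

8008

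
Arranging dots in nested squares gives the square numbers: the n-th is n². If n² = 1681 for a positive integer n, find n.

41

We need n² = 1681, so n = √1681 = 41.
Check: 41² = 1681. ✓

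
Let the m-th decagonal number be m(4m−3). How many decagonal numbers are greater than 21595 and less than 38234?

The n-th decagonal number is n(4n−3).
Smallest index with value > 21595: n = 74 (giving 21682).
Largest index with value < 38234: n = 98 (giving 38122).
Indices 74 through 98: 25 terms.

25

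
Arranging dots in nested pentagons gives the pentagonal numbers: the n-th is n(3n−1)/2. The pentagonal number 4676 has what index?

Set n(3n−1)/2 = 4676, giving 3n² − n − 9352 = 0.
The discriminant is 1 + 24·4676 = 112225, and √112225 = 335.
So n = (1 + 335) / 6 = 336/6 = 56.

56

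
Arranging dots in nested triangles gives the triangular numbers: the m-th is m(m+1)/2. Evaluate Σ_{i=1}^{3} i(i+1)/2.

Σ i(i+1)/2 = (Σi² + Σi) / 2 over i = 1..3.
Σi = 6 and Σi² = 14.
(1·14 + 1·6) / 2 = 20/2 = 10.

10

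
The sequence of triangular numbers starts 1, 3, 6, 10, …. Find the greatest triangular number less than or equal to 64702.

Solve n(n+1)/2 ≤ 64702 for integer n.
n = 359 gives 64620 ≤ 64702, while n = 360 gives 64980 > 64702; so the answer is 64620.

64620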